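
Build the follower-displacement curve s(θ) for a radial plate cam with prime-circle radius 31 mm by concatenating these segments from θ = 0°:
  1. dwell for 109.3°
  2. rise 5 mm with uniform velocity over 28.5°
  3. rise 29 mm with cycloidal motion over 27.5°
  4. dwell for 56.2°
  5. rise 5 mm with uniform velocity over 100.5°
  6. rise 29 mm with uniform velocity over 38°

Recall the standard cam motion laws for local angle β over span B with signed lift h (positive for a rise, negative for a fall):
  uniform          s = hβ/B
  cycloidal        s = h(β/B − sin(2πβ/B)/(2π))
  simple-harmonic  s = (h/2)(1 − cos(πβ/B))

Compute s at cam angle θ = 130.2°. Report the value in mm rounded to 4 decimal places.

seg 1 [0°–109.3°] dwell: s stays 0.0000
seg 2 [109.3°–137.8°] uniform, h=5: θ=130.2° here. β=20.9, B=28.5. 5·20.9/28.5 = 3.6667 → s = 3.6667

3.6667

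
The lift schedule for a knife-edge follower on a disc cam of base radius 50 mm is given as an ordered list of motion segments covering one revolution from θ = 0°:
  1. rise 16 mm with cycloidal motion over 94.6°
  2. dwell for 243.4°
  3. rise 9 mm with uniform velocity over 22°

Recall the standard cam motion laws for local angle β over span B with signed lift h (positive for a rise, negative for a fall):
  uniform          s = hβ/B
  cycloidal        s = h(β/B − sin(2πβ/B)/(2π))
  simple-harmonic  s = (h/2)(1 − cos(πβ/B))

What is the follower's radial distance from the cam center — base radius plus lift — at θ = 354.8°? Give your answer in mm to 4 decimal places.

seg 1 [0°–94.6°] cycloidal, h=16: full span → s += 16 → s = 16.0000
seg 2 [94.6°–338°] dwell: s stays 16.0000
seg 3 [338°–360°] uniform, h=9: θ=354.8° here. β=16.8, B=22. 9·16.8/22 = 6.8727 → s = 22.8727
radial distance = base radius + s = 50 + 22.8727 = 72.8727

72.8727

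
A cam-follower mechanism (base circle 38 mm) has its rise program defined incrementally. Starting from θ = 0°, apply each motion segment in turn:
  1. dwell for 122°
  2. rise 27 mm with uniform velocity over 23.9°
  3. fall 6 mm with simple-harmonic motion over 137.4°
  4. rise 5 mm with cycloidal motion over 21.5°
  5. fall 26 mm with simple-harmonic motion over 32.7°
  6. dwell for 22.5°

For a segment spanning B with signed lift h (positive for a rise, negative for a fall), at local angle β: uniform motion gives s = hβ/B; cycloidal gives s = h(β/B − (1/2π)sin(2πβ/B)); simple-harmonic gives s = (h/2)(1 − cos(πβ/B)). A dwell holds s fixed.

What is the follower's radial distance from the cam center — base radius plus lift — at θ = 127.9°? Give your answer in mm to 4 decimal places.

seg 1 [0°–122°] dwell: s stays 0.0000
seg 2 [122°–145.9°] uniform, h=27: θ=127.9° here. β=5.9, B=23.9. 27·5.9/23.9 = 6.6653 → s = 6.6653
radial distance = base radius + s = 38 + 6.6653 = 44.6653

44.6653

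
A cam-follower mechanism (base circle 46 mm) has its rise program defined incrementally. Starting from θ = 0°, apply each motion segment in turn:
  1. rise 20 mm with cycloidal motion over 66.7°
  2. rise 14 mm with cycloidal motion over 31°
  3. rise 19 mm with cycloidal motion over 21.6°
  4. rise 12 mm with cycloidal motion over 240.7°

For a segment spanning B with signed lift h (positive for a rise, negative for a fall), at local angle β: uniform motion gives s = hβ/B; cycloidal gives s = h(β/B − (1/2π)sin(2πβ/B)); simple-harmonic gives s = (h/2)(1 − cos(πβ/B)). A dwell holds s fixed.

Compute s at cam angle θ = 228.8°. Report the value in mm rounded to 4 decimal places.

seg 1 [0°–66.7°] cycloidal, h=20: full span → s += 20 → s = 20.0000
seg 2 [66.7°–97.7°] cycloidal, h=14: full span → s += 14 → s = 34.0000
seg 3 [97.7°–119.3°] cycloidal, h=19: full span → s += 19 → s = 53.0000
seg 4 [119.3°–360°] cycloidal, h=12: θ=228.8° here. β=109.5, B=240.7. 12·(0.4549 − sin(2π·0.4549)/(2π)) = 4.9254 → s = 57.9254

57.9254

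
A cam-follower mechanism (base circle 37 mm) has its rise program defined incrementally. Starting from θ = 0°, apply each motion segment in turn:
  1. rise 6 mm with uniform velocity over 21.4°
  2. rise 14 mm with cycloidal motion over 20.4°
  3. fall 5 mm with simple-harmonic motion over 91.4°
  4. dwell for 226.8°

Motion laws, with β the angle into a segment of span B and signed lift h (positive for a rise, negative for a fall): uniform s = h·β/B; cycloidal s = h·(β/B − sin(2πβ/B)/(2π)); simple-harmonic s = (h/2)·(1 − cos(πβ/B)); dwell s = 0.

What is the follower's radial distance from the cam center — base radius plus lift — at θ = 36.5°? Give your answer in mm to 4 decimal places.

seg 1 [0°–21.4°] uniform, h=6: full span → s += 6 → s = 6.0000
seg 2 [21.4°–41.8°] cycloidal, h=14: θ=36.5° here. β=15.1, B=20.4. 14·(0.7402 − sin(2π·0.7402)/(2π)) = 12.5867 → s = 18.5867
radial distance = base radius + s = 37 + 18.5867 = 55.5867

55.5867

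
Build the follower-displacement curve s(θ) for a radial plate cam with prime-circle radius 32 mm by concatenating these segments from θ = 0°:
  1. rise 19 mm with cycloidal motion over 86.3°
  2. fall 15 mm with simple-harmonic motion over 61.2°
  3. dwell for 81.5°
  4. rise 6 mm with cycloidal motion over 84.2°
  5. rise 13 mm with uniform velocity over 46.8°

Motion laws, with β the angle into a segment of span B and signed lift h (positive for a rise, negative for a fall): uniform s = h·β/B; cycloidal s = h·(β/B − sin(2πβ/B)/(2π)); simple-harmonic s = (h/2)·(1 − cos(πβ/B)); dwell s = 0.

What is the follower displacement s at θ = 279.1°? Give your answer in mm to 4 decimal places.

seg 1 [0°–86.3°] cycloidal, h=19: full span → s += 19 → s = 19.0000
seg 2 [86.3°–147.5°] simple-harmonic, h=-15: full span → s += -15 → s = 4.0000
seg 3 [147.5°–229°] dwell: s stays 4.0000
seg 4 [229°–313.2°] cycloidal, h=6: θ=279.1° here. β=50.1, B=84.2. 6·(0.5950 − sin(2π·0.5950)/(2π)) = 4.1069 → s = 8.1069

8.1069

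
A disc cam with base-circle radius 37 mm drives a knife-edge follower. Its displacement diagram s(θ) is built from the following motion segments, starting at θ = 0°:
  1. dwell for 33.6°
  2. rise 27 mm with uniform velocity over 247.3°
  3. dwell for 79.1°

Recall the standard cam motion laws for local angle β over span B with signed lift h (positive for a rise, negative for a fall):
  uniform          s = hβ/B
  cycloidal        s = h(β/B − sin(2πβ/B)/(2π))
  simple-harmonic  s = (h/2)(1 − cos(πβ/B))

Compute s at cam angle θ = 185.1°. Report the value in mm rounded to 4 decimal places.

seg 1 [0°–33.6°] dwell: s stays 0.0000
seg 2 [33.6°–280.9°] uniform, h=27: θ=185.1° here. β=151.5, B=247.3. 27·151.5/247.3 = 16.5406 → s = 16.5406

16.5406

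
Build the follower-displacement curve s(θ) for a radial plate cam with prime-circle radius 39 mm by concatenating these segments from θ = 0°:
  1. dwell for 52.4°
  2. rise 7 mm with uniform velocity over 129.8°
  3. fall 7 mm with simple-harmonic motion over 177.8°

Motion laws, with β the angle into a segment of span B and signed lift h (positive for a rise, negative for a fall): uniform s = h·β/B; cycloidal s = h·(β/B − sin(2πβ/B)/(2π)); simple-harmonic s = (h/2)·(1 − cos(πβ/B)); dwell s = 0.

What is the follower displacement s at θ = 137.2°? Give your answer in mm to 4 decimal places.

seg 1 [0°–52.4°] dwell: s stays 0.0000
seg 2 [52.4°–182.2°] uniform, h=7: θ=137.2° here. β=84.8, B=129.8. 7·84.8/129.8 = 4.5732 → s = 4.5732

4.5732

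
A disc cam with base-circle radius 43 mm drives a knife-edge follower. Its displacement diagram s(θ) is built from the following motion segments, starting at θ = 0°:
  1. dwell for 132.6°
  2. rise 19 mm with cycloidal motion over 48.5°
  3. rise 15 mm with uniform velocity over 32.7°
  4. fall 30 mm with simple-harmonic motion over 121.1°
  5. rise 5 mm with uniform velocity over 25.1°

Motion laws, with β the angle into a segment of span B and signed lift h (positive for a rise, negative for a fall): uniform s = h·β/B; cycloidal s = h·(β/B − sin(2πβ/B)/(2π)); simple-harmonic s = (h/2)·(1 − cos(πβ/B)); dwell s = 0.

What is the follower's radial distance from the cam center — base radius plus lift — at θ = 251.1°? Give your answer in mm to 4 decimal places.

seg 1 [0°–132.6°] dwell: s stays 0.0000
seg 2 [132.6°–181.1°] cycloidal, h=19: full span → s += 19 → s = 19.0000
seg 3 [181.1°–213.8°] uniform, h=15: full span → s += 15 → s = 34.0000
seg 4 [213.8°–334.9°] simple-harmonic, h=-30: θ=251.1° here. β=37.3, B=121.1. -30/2·(1 − cos(π·0.3080)) = -6.4914 → s = 27.5086
radial distance = base radius + s = 43 + 27.5086 = 70.5086

70.5086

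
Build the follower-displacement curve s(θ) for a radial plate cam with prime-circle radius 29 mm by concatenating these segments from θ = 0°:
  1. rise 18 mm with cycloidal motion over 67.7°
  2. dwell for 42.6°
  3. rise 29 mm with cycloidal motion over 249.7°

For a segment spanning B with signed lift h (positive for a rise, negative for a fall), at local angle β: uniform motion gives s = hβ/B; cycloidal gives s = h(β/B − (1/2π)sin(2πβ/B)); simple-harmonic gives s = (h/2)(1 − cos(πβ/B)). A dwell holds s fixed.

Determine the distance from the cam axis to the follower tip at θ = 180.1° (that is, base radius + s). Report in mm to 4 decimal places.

seg 1 [0°–67.7°] cycloidal, h=18: full span → s += 18 → s = 18.0000
seg 2 [67.7°–110.3°] dwell: s stays 18.0000
seg 3 [110.3°–360°] cycloidal, h=29: θ=180.1° here. β=69.8, B=249.7. 29·(0.2795 − sin(2π·0.2795)/(2π)) = 3.5703 → s = 21.5703
radial distance = base radius + s = 29 + 21.5703 = 50.5703

50.5703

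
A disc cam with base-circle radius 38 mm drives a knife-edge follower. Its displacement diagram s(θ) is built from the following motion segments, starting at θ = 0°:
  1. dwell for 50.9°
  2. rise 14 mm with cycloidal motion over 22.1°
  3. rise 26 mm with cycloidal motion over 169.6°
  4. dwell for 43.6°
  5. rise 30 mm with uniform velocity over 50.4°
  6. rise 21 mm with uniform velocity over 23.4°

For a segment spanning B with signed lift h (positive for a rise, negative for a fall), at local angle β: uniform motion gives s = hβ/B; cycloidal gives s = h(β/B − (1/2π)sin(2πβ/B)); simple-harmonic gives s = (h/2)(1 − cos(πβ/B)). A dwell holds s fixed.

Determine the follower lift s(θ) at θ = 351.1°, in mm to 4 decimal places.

seg 1 [0°–50.9°] dwell: s stays 0.0000
seg 2 [50.9°–73°] cycloidal, h=14: full span → s += 14 → s = 14.0000
seg 3 [73°–242.6°] cycloidal, h=26: full span → s += 26 → s = 40.0000
seg 4 [242.6°–286.2°] dwell: s stays 40.0000
seg 5 [286.2°–336.6°] uniform, h=30: full span → s += 30 → s = 70.0000
seg 6 [336.6°–360°] uniform, h=21: θ=351.1° here. β=14.5, B=23.4. 21·14.5/23.4 = 13.0128 → s = 83.0128

83.0128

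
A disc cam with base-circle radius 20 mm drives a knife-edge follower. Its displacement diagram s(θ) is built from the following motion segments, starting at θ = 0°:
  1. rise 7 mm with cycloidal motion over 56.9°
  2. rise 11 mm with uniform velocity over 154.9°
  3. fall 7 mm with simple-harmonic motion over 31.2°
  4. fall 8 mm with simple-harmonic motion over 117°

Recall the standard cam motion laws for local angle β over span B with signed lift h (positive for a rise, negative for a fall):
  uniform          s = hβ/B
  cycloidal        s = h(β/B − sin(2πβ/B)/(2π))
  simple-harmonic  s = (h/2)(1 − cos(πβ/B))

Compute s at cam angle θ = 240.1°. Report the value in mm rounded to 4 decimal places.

seg 1 [0°–56.9°] cycloidal, h=7: full span → s += 7 → s = 7.0000
seg 2 [56.9°–211.8°] uniform, h=11: full span → s += 11 → s = 18.0000
seg 3 [211.8°–243°] simple-harmonic, h=-7: θ=240.1° here. β=28.3, B=31.2. -7/2·(1 − cos(π·0.9071)) = -6.8518 → s = 11.1482

11.1482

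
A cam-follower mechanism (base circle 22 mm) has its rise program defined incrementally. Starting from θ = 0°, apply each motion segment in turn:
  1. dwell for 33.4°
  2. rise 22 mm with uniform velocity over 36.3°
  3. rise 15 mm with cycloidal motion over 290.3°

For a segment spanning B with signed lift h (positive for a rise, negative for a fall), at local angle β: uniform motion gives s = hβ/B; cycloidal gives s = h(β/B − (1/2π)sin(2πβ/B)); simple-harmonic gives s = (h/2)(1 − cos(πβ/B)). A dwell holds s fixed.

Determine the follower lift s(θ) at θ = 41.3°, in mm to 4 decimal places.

seg 1 [0°–33.4°] dwell: s stays 0.0000
seg 2 [33.4°–69.7°] uniform, h=22: θ=41.3° here. β=7.9, B=36.3. 22·7.9/36.3 = 4.7879 → s = 4.7879

4.7879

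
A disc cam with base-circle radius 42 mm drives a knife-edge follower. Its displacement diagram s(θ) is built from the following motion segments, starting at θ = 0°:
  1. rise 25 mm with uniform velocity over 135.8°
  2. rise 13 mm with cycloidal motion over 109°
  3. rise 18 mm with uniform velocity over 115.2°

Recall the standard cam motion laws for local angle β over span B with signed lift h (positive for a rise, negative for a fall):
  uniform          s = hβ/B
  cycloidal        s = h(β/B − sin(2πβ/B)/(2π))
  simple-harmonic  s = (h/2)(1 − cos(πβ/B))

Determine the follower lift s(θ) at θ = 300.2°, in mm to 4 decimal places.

seg 1 [0°–135.8°] uniform, h=25: full span → s += 25 → s = 25.0000
seg 2 [135.8°–244.8°] cycloidal, h=13: full span → s += 13 → s = 38.0000
seg 3 [244.8°–360°] uniform, h=18: θ=300.2° here. β=55.4, B=115.2. 18·55.4/115.2 = 8.6562 → s = 46.6562

46.6562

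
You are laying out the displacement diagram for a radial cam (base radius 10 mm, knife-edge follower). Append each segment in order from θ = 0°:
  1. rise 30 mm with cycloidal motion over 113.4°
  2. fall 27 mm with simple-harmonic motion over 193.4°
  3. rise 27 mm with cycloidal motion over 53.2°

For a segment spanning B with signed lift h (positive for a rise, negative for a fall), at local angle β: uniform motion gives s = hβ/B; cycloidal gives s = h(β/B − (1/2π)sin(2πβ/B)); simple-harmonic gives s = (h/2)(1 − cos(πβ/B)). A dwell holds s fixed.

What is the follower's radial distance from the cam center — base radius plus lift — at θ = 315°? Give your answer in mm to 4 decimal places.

seg 1 [0°–113.4°] cycloidal, h=30: full span → s += 30 → s = 30.0000
seg 2 [113.4°–306.8°] simple-harmonic, h=-27: full span → s += -27 → s = 3.0000
seg 3 [306.8°–360°] cycloidal, h=27: θ=315° here. β=8.2, B=53.2. 27·(0.1541 − sin(2π·0.1541)/(2π)) = 0.6207 → s = 3.6207
radial distance = base radius + s = 10 + 3.6207 = 13.6207

13.6207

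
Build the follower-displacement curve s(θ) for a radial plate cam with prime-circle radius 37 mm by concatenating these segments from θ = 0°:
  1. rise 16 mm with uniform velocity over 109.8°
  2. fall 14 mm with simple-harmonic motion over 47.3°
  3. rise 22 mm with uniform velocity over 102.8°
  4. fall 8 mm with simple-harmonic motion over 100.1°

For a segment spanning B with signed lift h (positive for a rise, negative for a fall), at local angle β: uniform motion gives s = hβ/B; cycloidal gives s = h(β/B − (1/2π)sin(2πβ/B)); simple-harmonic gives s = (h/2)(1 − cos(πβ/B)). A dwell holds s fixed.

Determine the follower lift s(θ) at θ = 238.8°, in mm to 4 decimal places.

seg 1 [0°–109.8°] uniform, h=16: full span → s += 16 → s = 16.0000
seg 2 [109.8°–157.1°] simple-harmonic, h=-14: full span → s += -14 → s = 2.0000
seg 3 [157.1°–259.9°] uniform, h=22: θ=238.8° here. β=81.7, B=102.8. 22·81.7/102.8 = 17.4844 → s = 19.4844

19.4844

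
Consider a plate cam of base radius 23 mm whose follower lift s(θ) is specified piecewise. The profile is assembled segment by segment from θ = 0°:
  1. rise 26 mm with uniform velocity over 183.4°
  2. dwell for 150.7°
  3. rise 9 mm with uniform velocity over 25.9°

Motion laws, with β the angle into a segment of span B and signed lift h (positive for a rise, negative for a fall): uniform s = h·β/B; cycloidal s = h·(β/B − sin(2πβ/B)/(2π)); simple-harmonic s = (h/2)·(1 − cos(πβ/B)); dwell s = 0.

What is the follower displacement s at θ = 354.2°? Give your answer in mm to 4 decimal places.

seg 1 [0°–183.4°] uniform, h=26: full span → s += 26 → s = 26.0000
seg 2 [183.4°–334.1°] dwell: s stays 26.0000
seg 3 [334.1°–360°] uniform, h=9: θ=354.2° here. β=20.1, B=25.9. 9·20.1/25.9 = 6.9846 → s = 32.9846

32.9846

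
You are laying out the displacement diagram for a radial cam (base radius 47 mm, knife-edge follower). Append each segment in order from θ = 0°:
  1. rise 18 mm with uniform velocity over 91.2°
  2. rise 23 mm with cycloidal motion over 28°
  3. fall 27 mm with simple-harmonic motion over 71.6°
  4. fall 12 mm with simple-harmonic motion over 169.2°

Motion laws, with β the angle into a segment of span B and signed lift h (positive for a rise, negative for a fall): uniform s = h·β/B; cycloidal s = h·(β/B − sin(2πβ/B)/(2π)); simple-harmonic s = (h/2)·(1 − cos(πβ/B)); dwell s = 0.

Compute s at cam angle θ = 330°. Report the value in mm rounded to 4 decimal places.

seg 1 [0°–91.2°] uniform, h=18: full span → s += 18 → s = 18.0000
seg 2 [91.2°–119.2°] cycloidal, h=23: full span → s += 23 → s = 41.0000
seg 3 [119.2°–190.8°] simple-harmonic, h=-27: full span → s += -27 → s = 14.0000
seg 4 [190.8°–360°] simple-harmonic, h=-12: θ=330° here. β=139.2, B=169.2. -12/2·(1 − cos(π·0.8227)) = -11.0930 → s = 2.9070

2.9070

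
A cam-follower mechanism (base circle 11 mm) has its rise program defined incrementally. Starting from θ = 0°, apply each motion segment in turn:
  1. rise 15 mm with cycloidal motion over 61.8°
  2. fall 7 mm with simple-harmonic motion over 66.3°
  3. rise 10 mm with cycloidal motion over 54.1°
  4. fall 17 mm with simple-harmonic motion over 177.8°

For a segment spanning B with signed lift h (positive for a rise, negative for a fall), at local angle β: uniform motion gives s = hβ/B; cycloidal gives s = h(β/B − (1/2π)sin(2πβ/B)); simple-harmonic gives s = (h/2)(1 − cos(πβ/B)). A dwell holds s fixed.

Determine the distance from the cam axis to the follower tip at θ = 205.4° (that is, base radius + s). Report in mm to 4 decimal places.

seg 1 [0°–61.8°] cycloidal, h=15: full span → s += 15 → s = 15.0000
seg 2 [61.8°–128.1°] simple-harmonic, h=-7: full span → s += -7 → s = 8.0000
seg 3 [128.1°–182.2°] cycloidal, h=10: full span → s += 10 → s = 18.0000
seg 4 [182.2°–360°] simple-harmonic, h=-17: θ=205.4° here. β=23.2, B=177.8. -17/2·(1 − cos(π·0.1305)) = -0.7042 → s = 17.2958
radial distance = base radius + s = 11 + 17.2958 = 28.2958

28.2958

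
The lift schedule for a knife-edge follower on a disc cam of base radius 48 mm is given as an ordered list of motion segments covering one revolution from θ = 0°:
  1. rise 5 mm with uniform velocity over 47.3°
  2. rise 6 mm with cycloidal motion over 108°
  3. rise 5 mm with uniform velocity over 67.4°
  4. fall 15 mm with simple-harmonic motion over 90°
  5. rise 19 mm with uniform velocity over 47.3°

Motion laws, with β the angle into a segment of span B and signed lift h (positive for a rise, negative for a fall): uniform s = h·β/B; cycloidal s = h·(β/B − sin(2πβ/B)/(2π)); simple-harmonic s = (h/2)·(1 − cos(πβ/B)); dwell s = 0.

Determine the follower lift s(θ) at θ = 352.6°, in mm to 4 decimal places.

seg 1 [0°–47.3°] uniform, h=5: full span → s += 5 → s = 5.0000
seg 2 [47.3°–155.3°] cycloidal, h=6: full span → s += 6 → s = 11.0000
seg 3 [155.3°–222.7°] uniform, h=5: full span → s += 5 → s = 16.0000
seg 4 [222.7°–312.7°] simple-harmonic, h=-15: full span → s += -15 → s = 1.0000
seg 5 [312.7°–360°] uniform, h=19: θ=352.6° here. β=39.9, B=47.3. 19·39.9/47.3 = 16.0275 → s = 17.0275

17.0275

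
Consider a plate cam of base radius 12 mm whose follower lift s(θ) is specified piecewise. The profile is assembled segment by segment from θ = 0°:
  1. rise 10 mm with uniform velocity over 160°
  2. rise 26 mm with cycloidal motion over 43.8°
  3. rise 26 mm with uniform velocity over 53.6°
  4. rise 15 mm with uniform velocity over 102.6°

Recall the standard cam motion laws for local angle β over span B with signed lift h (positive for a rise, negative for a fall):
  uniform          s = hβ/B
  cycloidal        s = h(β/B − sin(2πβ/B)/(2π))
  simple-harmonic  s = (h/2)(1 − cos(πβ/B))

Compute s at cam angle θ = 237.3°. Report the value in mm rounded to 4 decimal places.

seg 1 [0°–160°] uniform, h=10: full span → s += 10 → s = 10.0000
seg 2 [160°–203.8°] cycloidal, h=26: full span → s += 26 → s = 36.0000
seg 3 [203.8°–257.4°] uniform, h=26: θ=237.3° here. β=33.5, B=53.6. 26·33.5/53.6 = 16.2500 → s = 52.2500

52.2500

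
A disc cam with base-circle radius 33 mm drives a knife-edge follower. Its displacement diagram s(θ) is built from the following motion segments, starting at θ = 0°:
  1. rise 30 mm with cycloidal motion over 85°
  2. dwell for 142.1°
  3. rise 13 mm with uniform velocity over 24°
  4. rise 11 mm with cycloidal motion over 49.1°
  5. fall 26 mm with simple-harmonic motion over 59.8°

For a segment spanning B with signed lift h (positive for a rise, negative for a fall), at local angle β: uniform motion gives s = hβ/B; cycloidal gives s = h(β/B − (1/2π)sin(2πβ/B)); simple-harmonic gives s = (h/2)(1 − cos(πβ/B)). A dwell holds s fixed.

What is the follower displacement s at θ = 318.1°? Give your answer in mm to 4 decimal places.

seg 1 [0°–85°] cycloidal, h=30: full span → s += 30 → s = 30.0000
seg 2 [85°–227.1°] dwell: s stays 30.0000
seg 3 [227.1°–251.1°] uniform, h=13: full span → s += 13 → s = 43.0000
seg 4 [251.1°–300.2°] cycloidal, h=11: full span → s += 11 → s = 54.0000
seg 5 [300.2°–360°] simple-harmonic, h=-26: θ=318.1° here. β=17.9, B=59.8. -26/2·(1 − cos(π·0.2993)) = -5.3367 → s = 48.6633

48.6633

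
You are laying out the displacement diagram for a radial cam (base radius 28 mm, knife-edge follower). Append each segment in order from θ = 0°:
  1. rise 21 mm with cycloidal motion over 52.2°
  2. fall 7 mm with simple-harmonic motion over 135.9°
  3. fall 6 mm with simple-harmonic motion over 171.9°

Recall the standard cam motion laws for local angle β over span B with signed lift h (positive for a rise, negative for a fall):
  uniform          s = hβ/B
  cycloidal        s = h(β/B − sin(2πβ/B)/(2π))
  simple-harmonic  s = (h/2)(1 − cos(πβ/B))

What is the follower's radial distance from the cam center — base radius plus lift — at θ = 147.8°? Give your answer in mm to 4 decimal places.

seg 1 [0°–52.2°] cycloidal, h=21: full span → s += 21 → s = 21.0000
seg 2 [52.2°–188.1°] simple-harmonic, h=-7: θ=147.8° here. β=95.6, B=135.9. -7/2·(1 − cos(π·0.7035)) = -5.5879 → s = 15.4121
radial distance = base radius + s = 28 + 15.4121 = 43.4121

43.4121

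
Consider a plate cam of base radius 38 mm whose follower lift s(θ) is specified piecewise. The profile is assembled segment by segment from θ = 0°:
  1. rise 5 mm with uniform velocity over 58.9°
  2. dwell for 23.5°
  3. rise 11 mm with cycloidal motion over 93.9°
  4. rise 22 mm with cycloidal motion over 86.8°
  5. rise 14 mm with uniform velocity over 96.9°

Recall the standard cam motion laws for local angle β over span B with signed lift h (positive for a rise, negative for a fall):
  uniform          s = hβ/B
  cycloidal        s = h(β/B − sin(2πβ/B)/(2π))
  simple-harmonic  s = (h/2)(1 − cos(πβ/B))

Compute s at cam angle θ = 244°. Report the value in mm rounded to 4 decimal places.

seg 1 [0°–58.9°] uniform, h=5: full span → s += 5 → s = 5.0000
seg 2 [58.9°–82.4°] dwell: s stays 5.0000
seg 3 [82.4°–176.3°] cycloidal, h=11: full span → s += 11 → s = 16.0000
seg 4 [176.3°–263.1°] cycloidal, h=22: θ=244° here. β=67.7, B=86.8. 22·(0.7800 − sin(2π·0.7800)/(2π)) = 20.5986 → s = 36.5986

36.5986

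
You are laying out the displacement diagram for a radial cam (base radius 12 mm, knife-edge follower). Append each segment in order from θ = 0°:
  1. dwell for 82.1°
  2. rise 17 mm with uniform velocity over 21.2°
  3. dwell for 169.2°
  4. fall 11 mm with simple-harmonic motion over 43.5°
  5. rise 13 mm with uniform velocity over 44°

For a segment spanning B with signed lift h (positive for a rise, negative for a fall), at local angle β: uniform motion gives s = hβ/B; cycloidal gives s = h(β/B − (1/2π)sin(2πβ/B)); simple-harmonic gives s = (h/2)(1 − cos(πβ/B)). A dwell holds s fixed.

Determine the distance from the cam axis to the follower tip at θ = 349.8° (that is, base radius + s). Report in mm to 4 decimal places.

seg 1 [0°–82.1°] dwell: s stays 0.0000
seg 2 [82.1°–103.3°] uniform, h=17: full span → s += 17 → s = 17.0000
seg 3 [103.3°–272.5°] dwell: s stays 17.0000
seg 4 [272.5°–316°] simple-harmonic, h=-11: full span → s += -11 → s = 6.0000
seg 5 [316°–360°] uniform, h=13: θ=349.8° here. β=33.8, B=44. 13·33.8/44 = 9.9864 → s = 15.9864
radial distance = base radius + s = 12 + 15.9864 = 27.9864

27.9864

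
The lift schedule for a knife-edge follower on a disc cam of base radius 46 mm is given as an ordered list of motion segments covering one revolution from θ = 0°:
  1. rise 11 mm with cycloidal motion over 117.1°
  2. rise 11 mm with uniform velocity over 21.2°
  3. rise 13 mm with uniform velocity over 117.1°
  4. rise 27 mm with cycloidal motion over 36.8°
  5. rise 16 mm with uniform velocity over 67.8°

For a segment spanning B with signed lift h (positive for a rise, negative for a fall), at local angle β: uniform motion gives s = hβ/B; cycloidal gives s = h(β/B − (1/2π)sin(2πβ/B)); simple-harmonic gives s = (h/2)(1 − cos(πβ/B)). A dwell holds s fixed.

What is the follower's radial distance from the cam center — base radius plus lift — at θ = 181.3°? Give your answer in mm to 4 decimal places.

seg 1 [0°–117.1°] cycloidal, h=11: full span → s += 11 → s = 11.0000
seg 2 [117.1°–138.3°] uniform, h=11: full span → s += 11 → s = 22.0000
seg 3 [138.3°–255.4°] uniform, h=13: θ=181.3° here. β=43, B=117.1. 13·43/117.1 = 4.7737 → s = 26.7737
radial distance = base radius + s = 46 + 26.7737 = 72.7737

72.7737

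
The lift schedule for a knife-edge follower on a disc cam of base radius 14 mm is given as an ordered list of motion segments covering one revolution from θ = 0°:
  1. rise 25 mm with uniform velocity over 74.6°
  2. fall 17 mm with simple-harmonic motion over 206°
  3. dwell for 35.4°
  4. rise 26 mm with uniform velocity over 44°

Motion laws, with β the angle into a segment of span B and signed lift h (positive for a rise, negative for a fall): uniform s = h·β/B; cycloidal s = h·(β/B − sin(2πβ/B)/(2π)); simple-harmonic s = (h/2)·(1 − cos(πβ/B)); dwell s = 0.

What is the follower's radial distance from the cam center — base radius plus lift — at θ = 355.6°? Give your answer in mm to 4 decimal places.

seg 1 [0°–74.6°] uniform, h=25: full span → s += 25 → s = 25.0000
seg 2 [74.6°–280.6°] simple-harmonic, h=-17: full span → s += -17 → s = 8.0000
seg 3 [280.6°–316°] dwell: s stays 8.0000
seg 4 [316°–360°] uniform, h=26: θ=355.6° here. β=39.6, B=44. 26·39.6/44 = 23.4000 → s = 31.4000
radial distance = base radius + s = 14 + 31.4000 = 45.4000

45.4000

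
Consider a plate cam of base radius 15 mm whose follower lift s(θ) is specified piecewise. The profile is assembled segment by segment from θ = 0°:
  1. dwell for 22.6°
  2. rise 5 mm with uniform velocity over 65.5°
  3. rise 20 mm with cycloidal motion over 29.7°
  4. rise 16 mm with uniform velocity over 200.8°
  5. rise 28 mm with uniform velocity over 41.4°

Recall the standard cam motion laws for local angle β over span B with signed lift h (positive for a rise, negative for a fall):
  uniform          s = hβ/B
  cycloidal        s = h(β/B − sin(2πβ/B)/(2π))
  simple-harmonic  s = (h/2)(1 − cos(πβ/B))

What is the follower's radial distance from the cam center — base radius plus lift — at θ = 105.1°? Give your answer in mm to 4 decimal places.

seg 1 [0°–22.6°] dwell: s stays 0.0000
seg 2 [22.6°–88.1°] uniform, h=5: full span → s += 5 → s = 5.0000
seg 3 [88.1°–117.8°] cycloidal, h=20: θ=105.1° here. β=17, B=29.7. 20·(0.5724 − sin(2π·0.5724)/(2π)) = 12.8462 → s = 17.8462
radial distance = base radius + s = 15 + 17.8462 = 32.8462

32.8462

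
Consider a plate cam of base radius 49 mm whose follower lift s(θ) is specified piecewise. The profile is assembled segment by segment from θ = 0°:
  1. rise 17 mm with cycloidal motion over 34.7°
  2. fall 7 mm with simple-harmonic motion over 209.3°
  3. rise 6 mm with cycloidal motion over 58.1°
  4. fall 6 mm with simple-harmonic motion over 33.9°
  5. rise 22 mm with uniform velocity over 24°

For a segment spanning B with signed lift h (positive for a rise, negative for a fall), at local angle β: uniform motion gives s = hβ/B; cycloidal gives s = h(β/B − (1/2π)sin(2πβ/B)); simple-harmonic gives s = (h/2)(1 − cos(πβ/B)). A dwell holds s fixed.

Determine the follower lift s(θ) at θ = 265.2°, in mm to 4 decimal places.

seg 1 [0°–34.7°] cycloidal, h=17: full span → s += 17 → s = 17.0000
seg 2 [34.7°–244°] simple-harmonic, h=-7: full span → s += -7 → s = 10.0000
seg 3 [244°–302.1°] cycloidal, h=6: θ=265.2° here. β=21.2, B=58.1. 6·(0.3649 − sin(2π·0.3649)/(2π)) = 1.4726 → s = 11.4726

11.4726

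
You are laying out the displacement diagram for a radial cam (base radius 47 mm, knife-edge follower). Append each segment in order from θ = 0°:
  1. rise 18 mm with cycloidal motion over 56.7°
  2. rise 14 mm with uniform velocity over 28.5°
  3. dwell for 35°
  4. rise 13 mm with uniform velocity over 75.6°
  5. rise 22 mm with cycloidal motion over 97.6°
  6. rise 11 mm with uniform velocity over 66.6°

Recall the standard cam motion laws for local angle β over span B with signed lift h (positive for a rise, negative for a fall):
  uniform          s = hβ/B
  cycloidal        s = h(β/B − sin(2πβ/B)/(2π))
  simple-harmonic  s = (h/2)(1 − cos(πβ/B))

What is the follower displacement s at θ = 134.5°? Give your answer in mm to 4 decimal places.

seg 1 [0°–56.7°] cycloidal, h=18: full span → s += 18 → s = 18.0000
seg 2 [56.7°–85.2°] uniform, h=14: full span → s += 14 → s = 32.0000
seg 3 [85.2°–120.2°] dwell: s stays 32.0000
seg 4 [120.2°–195.8°] uniform, h=13: θ=134.5° here. β=14.3, B=75.6. 13·14.3/75.6 = 2.4590 → s = 34.4590

34.4590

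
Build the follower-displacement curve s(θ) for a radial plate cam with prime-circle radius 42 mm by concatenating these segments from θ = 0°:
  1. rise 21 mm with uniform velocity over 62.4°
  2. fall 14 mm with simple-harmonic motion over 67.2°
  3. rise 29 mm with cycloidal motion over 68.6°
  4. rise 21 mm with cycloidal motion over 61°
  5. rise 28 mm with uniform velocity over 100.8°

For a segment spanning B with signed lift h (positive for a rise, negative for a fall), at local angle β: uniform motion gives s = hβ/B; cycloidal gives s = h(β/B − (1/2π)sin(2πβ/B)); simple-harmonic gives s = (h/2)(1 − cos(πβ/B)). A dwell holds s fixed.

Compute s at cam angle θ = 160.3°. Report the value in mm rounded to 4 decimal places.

seg 1 [0°–62.4°] uniform, h=21: full span → s += 21 → s = 21.0000
seg 2 [62.4°–129.6°] simple-harmonic, h=-14: full span → s += -14 → s = 7.0000
seg 3 [129.6°–198.2°] cycloidal, h=29: θ=160.3° here. β=30.7, B=68.6. 29·(0.4475 − sin(2π·0.4475)/(2π)) = 11.4837 → s = 18.4837

18.4837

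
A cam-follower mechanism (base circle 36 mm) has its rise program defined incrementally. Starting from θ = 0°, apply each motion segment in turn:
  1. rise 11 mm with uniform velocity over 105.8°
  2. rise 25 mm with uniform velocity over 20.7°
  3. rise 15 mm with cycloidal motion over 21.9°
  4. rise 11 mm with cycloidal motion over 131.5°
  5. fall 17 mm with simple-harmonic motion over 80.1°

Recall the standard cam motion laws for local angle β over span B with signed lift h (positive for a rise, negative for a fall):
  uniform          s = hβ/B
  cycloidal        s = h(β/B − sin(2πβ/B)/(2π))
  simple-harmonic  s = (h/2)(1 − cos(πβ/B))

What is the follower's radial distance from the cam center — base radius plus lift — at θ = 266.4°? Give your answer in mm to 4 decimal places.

seg 1 [0°–105.8°] uniform, h=11: full span → s += 11 → s = 11.0000
seg 2 [105.8°–126.5°] uniform, h=25: full span → s += 25 → s = 36.0000
seg 3 [126.5°–148.4°] cycloidal, h=15: full span → s += 15 → s = 51.0000
seg 4 [148.4°–279.9°] cycloidal, h=11: θ=266.4° here. β=118, B=131.5. 11·(0.8973 − sin(2π·0.8973)/(2π)) = 10.9233 → s = 61.9233
radial distance = base radius + s = 36 + 61.9233 = 97.9233

97.9233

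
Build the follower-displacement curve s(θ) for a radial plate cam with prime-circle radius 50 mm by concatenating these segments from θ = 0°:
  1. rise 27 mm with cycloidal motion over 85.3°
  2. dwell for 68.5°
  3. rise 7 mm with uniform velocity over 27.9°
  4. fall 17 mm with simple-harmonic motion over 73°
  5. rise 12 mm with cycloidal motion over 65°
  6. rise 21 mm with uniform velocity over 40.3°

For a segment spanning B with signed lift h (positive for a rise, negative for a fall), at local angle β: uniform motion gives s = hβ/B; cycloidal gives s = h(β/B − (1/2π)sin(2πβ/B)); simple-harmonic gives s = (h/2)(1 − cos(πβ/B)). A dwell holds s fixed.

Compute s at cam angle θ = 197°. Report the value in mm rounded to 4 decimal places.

seg 1 [0°–85.3°] cycloidal, h=27: full span → s += 27 → s = 27.0000
seg 2 [85.3°–153.8°] dwell: s stays 27.0000
seg 3 [153.8°–181.7°] uniform, h=7: full span → s += 7 → s = 34.0000
seg 4 [181.7°–254.7°] simple-harmonic, h=-17: θ=197° here. β=15.3, B=73. -17/2·(1 − cos(π·0.2096)) = -1.7770 → s = 32.2230

32.2230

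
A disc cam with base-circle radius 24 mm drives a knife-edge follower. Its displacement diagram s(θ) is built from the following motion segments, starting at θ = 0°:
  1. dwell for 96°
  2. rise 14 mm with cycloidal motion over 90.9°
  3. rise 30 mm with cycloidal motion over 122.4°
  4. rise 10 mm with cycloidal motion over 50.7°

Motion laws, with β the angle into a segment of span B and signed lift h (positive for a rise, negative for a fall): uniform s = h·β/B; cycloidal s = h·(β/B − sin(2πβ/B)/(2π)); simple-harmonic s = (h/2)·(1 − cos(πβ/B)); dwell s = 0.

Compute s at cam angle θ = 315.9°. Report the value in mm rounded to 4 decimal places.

seg 1 [0°–96°] dwell: s stays 0.0000
seg 2 [96°–186.9°] cycloidal, h=14: full span → s += 14 → s = 14.0000
seg 3 [186.9°–309.3°] cycloidal, h=30: full span → s += 30 → s = 44.0000
seg 4 [309.3°–360°] cycloidal, h=10: θ=315.9° here. β=6.6, B=50.7. 10·(0.1302 − sin(2π·0.1302)/(2π)) = 0.1404 → s = 44.1404

44.1404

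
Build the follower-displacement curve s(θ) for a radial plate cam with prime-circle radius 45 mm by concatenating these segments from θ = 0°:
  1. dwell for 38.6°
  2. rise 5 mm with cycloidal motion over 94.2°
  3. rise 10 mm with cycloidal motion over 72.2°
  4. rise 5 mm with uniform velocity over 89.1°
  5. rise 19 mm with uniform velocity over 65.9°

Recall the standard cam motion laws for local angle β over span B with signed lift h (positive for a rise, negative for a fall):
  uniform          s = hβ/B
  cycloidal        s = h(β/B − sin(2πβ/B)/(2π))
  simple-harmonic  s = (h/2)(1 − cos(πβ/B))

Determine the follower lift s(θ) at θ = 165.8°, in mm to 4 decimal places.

seg 1 [0°–38.6°] dwell: s stays 0.0000
seg 2 [38.6°–132.8°] cycloidal, h=5: full span → s += 5 → s = 5.0000
seg 3 [132.8°–205°] cycloidal, h=10: θ=165.8° here. β=33, B=72.2. 10·(0.4571 − sin(2π·0.4571)/(2π)) = 4.1465 → s = 9.1465

9.1465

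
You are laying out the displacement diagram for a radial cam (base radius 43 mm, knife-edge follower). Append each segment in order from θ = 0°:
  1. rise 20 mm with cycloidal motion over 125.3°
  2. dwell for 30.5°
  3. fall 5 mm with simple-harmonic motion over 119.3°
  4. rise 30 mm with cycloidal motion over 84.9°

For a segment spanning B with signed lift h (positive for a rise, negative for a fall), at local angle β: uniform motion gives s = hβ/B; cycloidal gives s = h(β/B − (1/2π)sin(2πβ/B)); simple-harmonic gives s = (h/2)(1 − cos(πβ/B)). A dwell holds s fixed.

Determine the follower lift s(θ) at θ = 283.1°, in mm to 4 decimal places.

seg 1 [0°–125.3°] cycloidal, h=20: full span → s += 20 → s = 20.0000
seg 2 [125.3°–155.8°] dwell: s stays 20.0000
seg 3 [155.8°–275.1°] simple-harmonic, h=-5: full span → s += -5 → s = 15.0000
seg 4 [275.1°–360°] cycloidal, h=30: θ=283.1° here. β=8, B=84.9. 30·(0.0942 − sin(2π·0.0942)/(2π)) = 0.1623 → s = 15.1623

15.1623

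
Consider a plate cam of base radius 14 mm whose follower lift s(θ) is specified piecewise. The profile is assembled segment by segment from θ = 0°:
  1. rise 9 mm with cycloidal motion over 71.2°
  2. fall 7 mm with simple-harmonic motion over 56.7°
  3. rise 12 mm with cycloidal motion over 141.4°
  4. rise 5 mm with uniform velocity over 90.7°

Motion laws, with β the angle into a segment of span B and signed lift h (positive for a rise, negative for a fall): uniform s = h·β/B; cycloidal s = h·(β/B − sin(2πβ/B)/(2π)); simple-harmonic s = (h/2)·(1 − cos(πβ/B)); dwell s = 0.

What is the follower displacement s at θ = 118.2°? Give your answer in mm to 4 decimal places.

seg 1 [0°–71.2°] cycloidal, h=9: full span → s += 9 → s = 9.0000
seg 2 [71.2°–127.9°] simple-harmonic, h=-7: θ=118.2° here. β=47, B=56.7. -7/2·(1 − cos(π·0.8289)) = -6.5066 → s = 2.4934

2.4934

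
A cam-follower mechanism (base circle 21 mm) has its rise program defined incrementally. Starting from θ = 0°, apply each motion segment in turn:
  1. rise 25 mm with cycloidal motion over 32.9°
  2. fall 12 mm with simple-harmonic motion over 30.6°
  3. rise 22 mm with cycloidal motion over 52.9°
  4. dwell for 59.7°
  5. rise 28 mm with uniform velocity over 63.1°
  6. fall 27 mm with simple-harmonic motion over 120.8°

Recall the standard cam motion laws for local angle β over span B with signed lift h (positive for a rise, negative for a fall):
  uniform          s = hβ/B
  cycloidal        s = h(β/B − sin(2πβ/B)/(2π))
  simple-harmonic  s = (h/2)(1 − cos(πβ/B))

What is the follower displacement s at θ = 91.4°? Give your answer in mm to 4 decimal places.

seg 1 [0°–32.9°] cycloidal, h=25: full span → s += 25 → s = 25.0000
seg 2 [32.9°–63.5°] simple-harmonic, h=-12: full span → s += -12 → s = 13.0000
seg 3 [63.5°–116.4°] cycloidal, h=22: θ=91.4° here. β=27.9, B=52.9. 22·(0.5274 − sin(2π·0.5274)/(2π)) = 12.2031 → s = 25.2031

25.2031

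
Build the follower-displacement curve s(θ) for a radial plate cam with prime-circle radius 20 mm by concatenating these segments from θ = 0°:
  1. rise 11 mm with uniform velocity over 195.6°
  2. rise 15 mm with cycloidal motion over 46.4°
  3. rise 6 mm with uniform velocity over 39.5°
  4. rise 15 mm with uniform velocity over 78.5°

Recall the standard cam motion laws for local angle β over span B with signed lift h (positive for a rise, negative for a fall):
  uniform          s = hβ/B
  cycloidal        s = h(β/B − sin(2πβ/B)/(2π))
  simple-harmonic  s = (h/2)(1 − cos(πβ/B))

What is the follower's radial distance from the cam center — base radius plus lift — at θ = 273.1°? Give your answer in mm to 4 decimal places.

seg 1 [0°–195.6°] uniform, h=11: full span → s += 11 → s = 11.0000
seg 2 [195.6°–242°] cycloidal, h=15: full span → s += 15 → s = 26.0000
seg 3 [242°–281.5°] uniform, h=6: θ=273.1° here. β=31.1, B=39.5. 6·31.1/39.5 = 4.7241 → s = 30.7241
radial distance = base radius + s = 20 + 30.7241 = 50.7241

50.7241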